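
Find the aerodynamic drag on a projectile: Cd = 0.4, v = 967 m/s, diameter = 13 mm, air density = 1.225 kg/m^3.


A = pi*(d/2)^2 = pi*(13/2000)^2 = 1.32732e-04 m^2
Fd = 0.5*Cd*rho*A*v^2 = 0.5*0.4*1.225*1.32732e-04*967^2 = 30.41 N

30.41 N


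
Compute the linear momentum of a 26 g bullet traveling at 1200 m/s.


p = m*v = 0.026*1200 = 31.2 kg·m/s

31.2 kg·m/s


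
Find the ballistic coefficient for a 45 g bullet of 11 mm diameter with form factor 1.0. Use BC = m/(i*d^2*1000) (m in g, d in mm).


BC = m/(i*d^2*1000) = 45/(1.0 * 11^2 * 1000) = 0.0003719

0.0003719


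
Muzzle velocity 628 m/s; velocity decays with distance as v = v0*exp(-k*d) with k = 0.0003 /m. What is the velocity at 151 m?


v = v0*exp(-k*d) = 628*exp(-0.0003*151) = 600.2 m/s

600.2 m/s


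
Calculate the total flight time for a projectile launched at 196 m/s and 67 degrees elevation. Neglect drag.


T = 2*v0*sin(theta)/g = 2*196*sin(67°)/9.81 = 36.78 s

36.78 s


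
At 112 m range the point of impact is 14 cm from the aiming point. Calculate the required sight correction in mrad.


1 mrad subtends 1 cm per 10 m of range, so adj = error_cm / (dist_m / 10) = 14 / (112/10) = 1.25 mrad

1.25 mrad


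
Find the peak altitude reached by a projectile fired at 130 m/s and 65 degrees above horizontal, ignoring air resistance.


H = (v0*sin(theta))^2 / (2g) = (130*sin(65°))^2 / (2*9.81) = 707.5 m

707.5 m


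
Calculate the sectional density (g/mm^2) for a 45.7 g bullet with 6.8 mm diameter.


SD = m/d^2 = 45.7/6.8^2 = 0.9883 g/mm^2

0.9883 g/mm^2


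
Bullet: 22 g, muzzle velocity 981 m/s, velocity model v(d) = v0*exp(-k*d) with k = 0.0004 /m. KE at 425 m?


v = v0*exp(-k*d) = 981*exp(-0.0004*425) = 827.635 m/s
E = 0.5*m*v^2 = 0.5*0.022*827.635^2 = 7535 J

7535 J


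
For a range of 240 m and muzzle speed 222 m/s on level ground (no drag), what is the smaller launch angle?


sin(2*theta) = R*g/v0^2 = 240*9.81/222^2 = 0.0477721, theta = arcsin(0.0477721)/2 = 1.369°

1.369 degrees


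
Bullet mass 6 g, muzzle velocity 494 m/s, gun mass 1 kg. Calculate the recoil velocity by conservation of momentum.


v_recoil = m_p * v_p / m_gun = 0.006 * 494 / 1 = 2.964 m/s

2.964 m/s


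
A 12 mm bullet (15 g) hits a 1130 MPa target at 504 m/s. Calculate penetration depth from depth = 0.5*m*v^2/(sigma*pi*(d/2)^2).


A = pi*(d/2)^2 = pi*(12/2)^2 = 113.097 mm^2
E = 0.5*m*v^2 = 0.5*0.015*504^2 = 1905.12 J
depth = E/(sigma*A) = 1905.12 J / (1130 MPa * 113.097 mm^2) = 1905.12/(1130 * 113.097) m = 0.014907 m ≈ 14.91 mm

14.91 mm


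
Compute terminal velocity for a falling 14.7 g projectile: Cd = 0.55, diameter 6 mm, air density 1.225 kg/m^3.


A = pi*(d/2)^2 = pi*(6/2000)^2 = 2.82743e-05 m^2
vt = sqrt(2mg/(Cd*rho*A)) = sqrt(2*0.0147*9.81/(0.55 * 1.225 * 2.82743e-05)) = 123 m/s

123 m/s


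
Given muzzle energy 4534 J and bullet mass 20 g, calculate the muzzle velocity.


v = sqrt(2*E/m) = sqrt(2*4534/0.02) = 673.3 m/s

673.3 m/s


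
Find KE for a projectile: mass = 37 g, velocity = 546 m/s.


E = 0.5*m*v^2 = 0.5*0.037*546^2 = 5515 J

5515 J


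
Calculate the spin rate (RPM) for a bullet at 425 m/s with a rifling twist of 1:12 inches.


twist_m = 12*0.0254 = 0.3048 m
spin = v/twist = 425/0.3048 = 1394.357 rev/s
RPM = spin*60 = 1394.357*60 ≈ 83661 RPM

83661 RPM


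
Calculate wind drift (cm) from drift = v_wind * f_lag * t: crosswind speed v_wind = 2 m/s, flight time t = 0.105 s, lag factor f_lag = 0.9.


drift = v_wind * lag * t = 2 * 0.9 * 0.105 = 0.189 m ≈ 18.9 cm

18.9 cm


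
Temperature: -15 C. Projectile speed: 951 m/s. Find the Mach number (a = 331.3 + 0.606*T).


a = 331.3 + 0.606*(-15) = 322.21 m/s
M = v/a = 951/322.21 = 2.951

2.951


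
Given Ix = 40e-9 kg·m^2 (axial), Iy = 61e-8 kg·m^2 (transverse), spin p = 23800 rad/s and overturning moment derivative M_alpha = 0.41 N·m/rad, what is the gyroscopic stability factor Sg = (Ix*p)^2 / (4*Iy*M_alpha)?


Sg = Ix^2 * p^2 / (4 * Iy * M_alpha) = (40e-9)^2 * 23800^2 / (4 * 61e-8 * 0.41) = 0.9059

0.9059


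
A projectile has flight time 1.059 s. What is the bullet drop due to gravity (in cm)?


drop = 0.5*g*t^2 = 0.5*9.81*1.059^2 = 5.50086 m ≈ 550.1 cm

550.1 cm


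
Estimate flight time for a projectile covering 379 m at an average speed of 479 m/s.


t = d/v = 379/479 = 0.7912 s

0.7912 s


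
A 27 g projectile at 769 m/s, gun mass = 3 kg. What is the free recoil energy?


v_r = m_p*v_p/m_gun = 0.027*769/3 = 6.921 m/s, E_r = 0.5*m_gun*v_r^2 = 0.5*3*6.921^2 = 71.85 J

71.85 J


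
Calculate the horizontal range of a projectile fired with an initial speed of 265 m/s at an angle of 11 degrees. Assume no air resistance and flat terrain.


R = v0^2 * sin(2*theta) / g = 265^2 * sin(2*11°) / 9.81 = 2682 m

2682 m


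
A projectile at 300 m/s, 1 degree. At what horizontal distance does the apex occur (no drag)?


R = v0^2*sin(2*theta)/g = 300^2*sin(2*1°)/9.81 = 320.179 m
apex_dist = R/2 = 320.179/2 = 160.1 m

160.1 m


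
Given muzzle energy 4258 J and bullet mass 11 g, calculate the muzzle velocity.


v = sqrt(2*E/m) = sqrt(2*4258/0.011) = 879.9 m/s

879.9 m/s


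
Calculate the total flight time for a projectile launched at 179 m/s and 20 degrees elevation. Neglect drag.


T = 2*v0*sin(theta)/g = 2*179*sin(20°)/9.81 = 12.48 s

12.48 s


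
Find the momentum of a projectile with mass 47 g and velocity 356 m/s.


p = m*v = 0.047*356 = 16.73 kg·m/s

16.73 kg·m/s


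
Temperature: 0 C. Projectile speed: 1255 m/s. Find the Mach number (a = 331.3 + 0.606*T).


a = 331.3 + 0.606*(0) = 331.3 m/s
M = v/a = 1255/331.3 = 3.788

3.788


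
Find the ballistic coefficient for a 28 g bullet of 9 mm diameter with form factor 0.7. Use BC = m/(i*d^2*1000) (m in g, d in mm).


BC = m/(i*d^2*1000) = 28/(0.7 * 9^2 * 1000) = 0.0004938

0.0004938


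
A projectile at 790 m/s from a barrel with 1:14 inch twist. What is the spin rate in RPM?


twist_m = 14*0.0254 = 0.3556 m
spin = v/twist = 790/0.3556 = 2221.597 rev/s
RPM = spin*60 = 2221.597*60 ≈ 133296 RPM

133296 RPM


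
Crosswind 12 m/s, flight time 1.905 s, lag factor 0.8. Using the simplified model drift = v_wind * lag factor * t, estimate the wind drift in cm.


drift = v_wind * lag * t = 12 * 0.8 * 1.905 = 18.288 m ≈ 1829 cm

1829 cm


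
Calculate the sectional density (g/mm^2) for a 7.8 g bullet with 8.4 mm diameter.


SD = m/d^2 = 7.8/8.4^2 = 0.1105 g/mm^2

0.1105 g/mm^2


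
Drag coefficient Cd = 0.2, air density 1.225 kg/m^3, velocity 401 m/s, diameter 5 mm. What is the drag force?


A = pi*(d/2)^2 = pi*(5/2000)^2 = 1.96350e-05 m^2
Fd = 0.5*Cd*rho*A*v^2 = 0.5*0.2*1.225*1.96350e-05*401^2 = 0.3868 N

0.3868 N


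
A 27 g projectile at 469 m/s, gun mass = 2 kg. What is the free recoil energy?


v_r = m_p*v_p/m_gun = 0.027*469/2 = 6.3315 m/s, E_r = 0.5*m_gun*v_r^2 = 0.5*2*6.3315^2 = 40.09 J

40.09 J


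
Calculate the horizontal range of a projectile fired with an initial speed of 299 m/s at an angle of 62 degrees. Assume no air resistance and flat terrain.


R = v0^2 * sin(2*theta) / g = 299^2 * sin(2*62°) / 9.81 = 7555 m

7555 m


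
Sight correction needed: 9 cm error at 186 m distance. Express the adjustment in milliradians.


1 mrad subtends 1 cm per 10 m of range, so adj = error_cm / (dist_m / 10) = 9 / (186/10) = 0.4839 mrad

0.4839 mrad


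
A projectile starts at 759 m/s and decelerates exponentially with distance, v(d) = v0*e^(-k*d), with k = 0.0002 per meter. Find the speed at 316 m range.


v = v0*exp(-k*d) = 759*exp(-0.0002*316) = 712.5 m/s

712.5 m/s


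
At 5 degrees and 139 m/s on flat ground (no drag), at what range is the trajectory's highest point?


R = v0^2*sin(2*theta)/g = 139^2*sin(2*5°)/9.81 = 342.004 m
apex_dist = R/2 = 342.004/2 = 171 m

171 m


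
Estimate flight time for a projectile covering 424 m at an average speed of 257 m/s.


t = d/v = 424/257 = 1.65 s

1.65 s


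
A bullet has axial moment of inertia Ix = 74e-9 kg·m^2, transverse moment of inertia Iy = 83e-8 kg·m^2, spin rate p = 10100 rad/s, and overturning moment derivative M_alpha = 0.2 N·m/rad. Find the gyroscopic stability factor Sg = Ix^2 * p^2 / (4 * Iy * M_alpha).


Sg = Ix^2 * p^2 / (4 * Iy * M_alpha) = (74e-9)^2 * 10100^2 / (4 * 83e-8 * 0.2) = 0.8413

0.8413


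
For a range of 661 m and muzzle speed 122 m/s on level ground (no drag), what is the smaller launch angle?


sin(2*theta) = R*g/v0^2 = 661*9.81/122^2 = 0.435663, theta = arcsin(0.435663)/2 = 12.91°

12.91 degrees


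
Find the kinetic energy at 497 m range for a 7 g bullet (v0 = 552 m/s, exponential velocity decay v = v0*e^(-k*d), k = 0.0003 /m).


v = v0*exp(-k*d) = 552*exp(-0.0003*497) = 475.539 m/s
E = 0.5*m*v^2 = 0.5*0.007*475.539^2 = 791.5 J

791.5 J


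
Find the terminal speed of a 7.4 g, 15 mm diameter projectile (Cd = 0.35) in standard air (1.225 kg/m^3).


A = pi*(d/2)^2 = pi*(15/2000)^2 = 1.76715e-04 m^2
vt = sqrt(2mg/(Cd*rho*A)) = sqrt(2*0.0074*9.81/(0.35 * 1.225 * 1.76715e-04)) = 43.78 m/s

43.78 m/s


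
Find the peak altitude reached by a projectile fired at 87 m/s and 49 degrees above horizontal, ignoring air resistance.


H = (v0*sin(theta))^2 / (2g) = (87*sin(49°))^2 / (2*9.81) = 219.7 m

219.7 m


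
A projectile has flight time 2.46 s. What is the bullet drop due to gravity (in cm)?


drop = 0.5*g*t^2 = 0.5*9.81*2.46^2 = 29.6831 m ≈ 2968 cm

2968 cm


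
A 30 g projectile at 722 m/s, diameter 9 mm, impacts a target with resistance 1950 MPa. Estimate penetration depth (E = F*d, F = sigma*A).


A = pi*(d/2)^2 = pi*(9/2)^2 = 63.6173 mm^2
E = 0.5*m*v^2 = 0.5*0.03*722^2 = 7819.26 J
depth = E/(sigma*A) = 7819.26 J / (1950 MPa * 63.6173 mm^2) = 7819.26/(1950 * 63.6173) m = 0.0630313 m ≈ 63.03 mm

63.03 mm


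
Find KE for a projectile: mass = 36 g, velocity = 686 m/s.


E = 0.5*m*v^2 = 0.5*0.036*686^2 = 8471 J

8471 J


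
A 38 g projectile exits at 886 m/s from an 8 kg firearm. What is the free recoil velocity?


v_recoil = m_p * v_p / m_gun = 0.038 * 886 / 8 = 4.208 m/s

4.208 m/s


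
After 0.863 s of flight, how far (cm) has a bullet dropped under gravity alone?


drop = 0.5*g*t^2 = 0.5*9.81*0.863^2 = 3.65309 m ≈ 365.3 cm

365.3 cm


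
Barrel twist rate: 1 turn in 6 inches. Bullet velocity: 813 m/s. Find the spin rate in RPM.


twist_m = 6*0.0254 = 0.1524 m
spin = v/twist = 813/0.1524 = 5334.646 rev/s
RPM = spin*60 = 5334.646*60 ≈ 320079 RPM

320079 RPM


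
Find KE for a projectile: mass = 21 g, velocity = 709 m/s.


E = 0.5*m*v^2 = 0.5*0.021*709^2 = 5278 J

5278 J


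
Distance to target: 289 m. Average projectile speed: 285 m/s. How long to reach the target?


t = d/v = 289/285 = 1.014 s

1.014 s


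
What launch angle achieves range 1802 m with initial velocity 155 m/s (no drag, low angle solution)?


sin(2*theta) = R*g/v0^2 = 1802*9.81/155^2 = 0.735801, theta = arcsin(0.735801)/2 = 23.69°

23.69 degrees


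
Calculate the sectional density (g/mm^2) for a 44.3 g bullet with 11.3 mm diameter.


SD = m/d^2 = 44.3/11.3^2 = 0.3469 g/mm^2

0.3469 g/mm^2


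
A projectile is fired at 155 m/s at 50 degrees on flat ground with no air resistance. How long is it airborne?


T = 2*v0*sin(theta)/g = 2*155*sin(50°)/9.81 = 24.21 s

24.21 s


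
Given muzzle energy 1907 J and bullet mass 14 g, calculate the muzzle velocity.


v = sqrt(2*E/m) = sqrt(2*1907/0.014) = 521.9 m/s

521.9 m/s


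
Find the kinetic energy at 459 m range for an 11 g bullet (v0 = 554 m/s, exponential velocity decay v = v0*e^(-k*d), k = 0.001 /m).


v = v0*exp(-k*d) = 554*exp(-0.001*459) = 350.081 m/s
E = 0.5*m*v^2 = 0.5*0.011*350.081^2 = 674.1 J

674.1 J


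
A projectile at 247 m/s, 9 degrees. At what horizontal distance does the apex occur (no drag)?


R = v0^2*sin(2*theta)/g = 247^2*sin(2*9°)/9.81 = 1921.8 m
apex_dist = R/2 = 1921.8/2 = 960.9 m

960.9 m


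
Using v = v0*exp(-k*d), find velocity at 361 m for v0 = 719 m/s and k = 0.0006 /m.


v = v0*exp(-k*d) = 719*exp(-0.0006*361) = 579 m/s

579 m/s


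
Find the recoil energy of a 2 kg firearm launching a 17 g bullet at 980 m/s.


v_r = m_p*v_p/m_gun = 0.017*980/2 = 8.33 m/s, E_r = 0.5*m_gun*v_r^2 = 0.5*2*8.33^2 = 69.39 J

69.39 J


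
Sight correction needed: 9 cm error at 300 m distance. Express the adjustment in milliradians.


1 mrad subtends 1 cm per 10 m of range, so adj = error_cm / (dist_m / 10) = 9 / (300/10) = 0.3 mrad

0.3 mrad


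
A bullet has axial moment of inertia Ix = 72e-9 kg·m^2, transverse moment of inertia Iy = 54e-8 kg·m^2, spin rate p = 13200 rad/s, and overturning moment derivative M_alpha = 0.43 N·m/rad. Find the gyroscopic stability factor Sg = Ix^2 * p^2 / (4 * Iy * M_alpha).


Sg = Ix^2 * p^2 / (4 * Iy * M_alpha) = (72e-9)^2 * 13200^2 / (4 * 54e-8 * 0.43) = 0.9725

0.9725


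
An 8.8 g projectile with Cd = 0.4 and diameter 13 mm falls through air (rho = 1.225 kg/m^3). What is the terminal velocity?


A = pi*(d/2)^2 = pi*(13/2000)^2 = 1.32732e-04 m^2
vt = sqrt(2mg/(Cd*rho*A)) = sqrt(2*0.0088*9.81/(0.4 * 1.225 * 1.32732e-04)) = 51.52 m/s

51.52 m/s


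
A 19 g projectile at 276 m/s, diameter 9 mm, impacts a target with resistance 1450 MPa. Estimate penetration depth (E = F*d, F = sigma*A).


A = pi*(d/2)^2 = pi*(9/2)^2 = 63.6173 mm^2
E = 0.5*m*v^2 = 0.5*0.019*276^2 = 723.672 J
depth = E/(sigma*A) = 723.672 J / (1450 MPa * 63.6173 mm^2) = 723.672/(1450 * 63.6173) m = 0.00784511 m ≈ 7.845 mm

7.845 mm


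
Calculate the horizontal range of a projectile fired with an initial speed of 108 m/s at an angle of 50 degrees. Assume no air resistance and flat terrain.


R = v0^2 * sin(2*theta) / g = 108^2 * sin(2*50°) / 9.81 = 1171 m

1171 m


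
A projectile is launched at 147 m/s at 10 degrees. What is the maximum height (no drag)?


H = (v0*sin(theta))^2 / (2g) = (147*sin(10°))^2 / (2*9.81) = 33.21 m

33.21 m


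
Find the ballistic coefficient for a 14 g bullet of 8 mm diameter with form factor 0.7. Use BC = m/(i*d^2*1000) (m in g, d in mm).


BC = m/(i*d^2*1000) = 14/(0.7 * 8^2 * 1000) = 0.0003125

0.0003125


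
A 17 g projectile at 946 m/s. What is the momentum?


p = m*v = 0.017*946 = 16.08 kg·m/s

16.08 kg·m/s


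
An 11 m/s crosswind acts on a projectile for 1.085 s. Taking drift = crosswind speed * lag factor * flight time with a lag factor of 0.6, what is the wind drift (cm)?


drift = v_wind * lag * t = 11 * 0.6 * 1.085 = 7.161 m ≈ 716.1 cm

716.1 cm


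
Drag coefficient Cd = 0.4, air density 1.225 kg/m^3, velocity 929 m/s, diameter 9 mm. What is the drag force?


A = pi*(d/2)^2 = pi*(9/2000)^2 = 6.36173e-05 m^2
Fd = 0.5*Cd*rho*A*v^2 = 0.5*0.4*1.225*6.36173e-05*929^2 = 13.45 N

13.45 N


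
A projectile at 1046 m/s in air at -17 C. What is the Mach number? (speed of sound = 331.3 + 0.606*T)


a = 331.3 + 0.606*(-17) = 320.998 m/s
M = v/a = 1046/320.998 = 3.259

3.259


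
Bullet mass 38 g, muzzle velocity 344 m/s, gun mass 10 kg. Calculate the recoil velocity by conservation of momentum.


v_recoil = m_p * v_p / m_gun = 0.038 * 344 / 10 = 1.307 m/s

1.307 m/s


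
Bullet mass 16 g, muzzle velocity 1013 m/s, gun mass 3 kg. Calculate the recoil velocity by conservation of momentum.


v_recoil = m_p * v_p / m_gun = 0.016 * 1013 / 3 = 5.403 m/s

5.403 m/s


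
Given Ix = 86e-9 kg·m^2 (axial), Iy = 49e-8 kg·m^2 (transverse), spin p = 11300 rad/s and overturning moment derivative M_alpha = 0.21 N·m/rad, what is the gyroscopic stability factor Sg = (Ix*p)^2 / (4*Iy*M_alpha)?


Sg = Ix^2 * p^2 / (4 * Iy * M_alpha) = (86e-9)^2 * 11300^2 / (4 * 49e-8 * 0.21) = 2.294

2.294


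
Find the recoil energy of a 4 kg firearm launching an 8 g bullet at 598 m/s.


v_r = m_p*v_p/m_gun = 0.008*598/4 = 1.196 m/s, E_r = 0.5*m_gun*v_r^2 = 0.5*4*1.196^2 = 2.861 J

2.861 J


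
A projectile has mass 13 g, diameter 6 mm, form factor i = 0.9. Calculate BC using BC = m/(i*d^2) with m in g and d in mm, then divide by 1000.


BC = m/(i*d^2*1000) = 13/(0.9 * 6^2 * 1000) = 0.0004012

0.0004012


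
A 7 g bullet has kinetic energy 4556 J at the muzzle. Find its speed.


v = sqrt(2*E/m) = sqrt(2*4556/0.007) = 1141 m/s

1141 m/s


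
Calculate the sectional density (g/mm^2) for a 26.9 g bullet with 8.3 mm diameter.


SD = m/d^2 = 26.9/8.3^2 = 0.3905 g/mm^2

0.3905 g/mm^2


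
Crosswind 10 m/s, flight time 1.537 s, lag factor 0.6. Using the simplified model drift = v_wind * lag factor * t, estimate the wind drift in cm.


drift = v_wind * lag * t = 10 * 0.6 * 1.537 = 9.222 m ≈ 922.2 cm

922.2 cm


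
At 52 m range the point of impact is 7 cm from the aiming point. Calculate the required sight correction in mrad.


1 mrad subtends 1 cm per 10 m of range, so adj = error_cm / (dist_m / 10) = 7 / (52/10) = 1.346 mrad

1.346 mrad


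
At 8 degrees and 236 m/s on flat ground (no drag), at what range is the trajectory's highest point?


R = v0^2*sin(2*theta)/g = 236^2*sin(2*8°)/9.81 = 1564.92 m
apex_dist = R/2 = 1564.92/2 = 782.5 m

782.5 m


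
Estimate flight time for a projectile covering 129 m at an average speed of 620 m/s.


t = d/v = 129/620 = 0.2081 s

0.2081 s


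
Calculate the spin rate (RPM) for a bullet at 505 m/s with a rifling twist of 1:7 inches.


twist_m = 7*0.0254 = 0.1778 m
spin = v/twist = 505/0.1778 = 2840.27 rev/s
RPM = spin*60 = 2840.27*60 ≈ 170416 RPM

170416 RPM


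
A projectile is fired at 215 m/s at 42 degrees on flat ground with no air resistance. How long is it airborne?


T = 2*v0*sin(theta)/g = 2*215*sin(42°)/9.81 = 29.33 s

29.33 s


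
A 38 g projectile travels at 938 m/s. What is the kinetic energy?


E = 0.5*m*v^2 = 0.5*0.038*938^2 = 16717 J

16717 J


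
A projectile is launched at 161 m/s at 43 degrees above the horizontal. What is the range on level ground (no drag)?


R = v0^2 * sin(2*theta) / g = 161^2 * sin(2*43°) / 9.81 = 2636 m

2636 m


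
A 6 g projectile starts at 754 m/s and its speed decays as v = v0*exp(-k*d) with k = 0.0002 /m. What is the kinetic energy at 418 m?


v = v0*exp(-k*d) = 754*exp(-0.0002*418) = 693.529 m/s
E = 0.5*m*v^2 = 0.5*0.006*693.529^2 = 1443 J

1443 J


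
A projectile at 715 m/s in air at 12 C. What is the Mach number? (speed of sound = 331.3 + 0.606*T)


a = 331.3 + 0.606*(12) = 338.572 m/s
M = v/a = 715/338.572 = 2.112

2.112


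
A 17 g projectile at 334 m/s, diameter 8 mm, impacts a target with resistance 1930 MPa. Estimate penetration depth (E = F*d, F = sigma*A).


A = pi*(d/2)^2 = pi*(8/2)^2 = 50.2655 mm^2
E = 0.5*m*v^2 = 0.5*0.017*334^2 = 948.226 J
depth = E/(sigma*A) = 948.226 J / (1930 MPa * 50.2655 mm^2) = 948.226/(1930 * 50.2655) m = 0.00977428 m ≈ 9.774 mm

9.774 mm


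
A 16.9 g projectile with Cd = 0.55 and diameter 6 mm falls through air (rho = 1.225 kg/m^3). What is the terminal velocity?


A = pi*(d/2)^2 = pi*(6/2000)^2 = 2.82743e-05 m^2
vt = sqrt(2mg/(Cd*rho*A)) = sqrt(2*0.0169*9.81/(0.55 * 1.225 * 2.82743e-05)) = 131.9 m/s

131.9 m/s


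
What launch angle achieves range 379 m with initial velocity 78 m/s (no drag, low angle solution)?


sin(2*theta) = R*g/v0^2 = 379*9.81/78^2 = 0.611109, theta = arcsin(0.611109)/2 = 18.83°

18.83 degrees


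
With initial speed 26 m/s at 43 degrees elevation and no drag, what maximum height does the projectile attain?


H = (v0*sin(theta))^2 / (2g) = (26*sin(43°))^2 / (2*9.81) = 16.03 m

16.03 m


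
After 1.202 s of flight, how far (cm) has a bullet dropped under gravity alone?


drop = 0.5*g*t^2 = 0.5*9.81*1.202^2 = 7.08676 m ≈ 708.7 cm

708.7 cm


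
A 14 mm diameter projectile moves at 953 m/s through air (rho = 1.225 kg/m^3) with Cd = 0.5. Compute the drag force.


A = pi*(d/2)^2 = pi*(14/2000)^2 = 1.53938e-04 m^2
Fd = 0.5*Cd*rho*A*v^2 = 0.5*0.5*1.225*1.53938e-04*953^2 = 42.82 N

42.82 N


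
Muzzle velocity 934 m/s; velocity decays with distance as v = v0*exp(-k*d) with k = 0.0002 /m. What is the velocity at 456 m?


v = v0*exp(-k*d) = 934*exp(-0.0002*456) = 852.6 m/s

852.6 m/s


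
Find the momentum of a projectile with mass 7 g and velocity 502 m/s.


p = m*v = 0.007*502 = 3.514 kg·m/s

3.514 kg·m/s


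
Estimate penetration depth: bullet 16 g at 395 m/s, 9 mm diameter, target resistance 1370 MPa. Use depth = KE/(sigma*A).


A = pi*(d/2)^2 = pi*(9/2)^2 = 63.6173 mm^2
E = 0.5*m*v^2 = 0.5*0.016*395^2 = 1248.2 J
depth = E/(sigma*A) = 1248.2 J / (1370 MPa * 63.6173 mm^2) = 1248.2/(1370 * 63.6173) m = 0.0143215 m ≈ 14.32 mm

14.32 mm


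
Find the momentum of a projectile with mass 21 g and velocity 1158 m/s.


p = m*v = 0.021*1158 = 24.32 kg·m/s

24.32 kg·m/s


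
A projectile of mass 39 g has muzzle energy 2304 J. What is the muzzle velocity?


v = sqrt(2*E/m) = sqrt(2*2304/0.039) = 343.7 m/s

343.7 m/s


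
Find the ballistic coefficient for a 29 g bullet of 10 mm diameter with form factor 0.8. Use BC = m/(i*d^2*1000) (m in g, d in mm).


BC = m/(i*d^2*1000) = 29/(0.8 * 10^2 * 1000) = 0.0003625

0.0003625


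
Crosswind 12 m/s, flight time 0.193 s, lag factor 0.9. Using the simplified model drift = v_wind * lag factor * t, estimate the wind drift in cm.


drift = v_wind * lag * t = 12 * 0.9 * 0.193 = 2.0844 m ≈ 208.4 cm

208.4 cm


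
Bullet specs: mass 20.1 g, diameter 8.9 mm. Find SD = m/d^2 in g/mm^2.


SD = m/d^2 = 20.1/8.9^2 = 0.2538 g/mm^2

0.2538 g/mm^2


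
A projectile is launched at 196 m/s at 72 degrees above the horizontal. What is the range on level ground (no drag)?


R = v0^2 * sin(2*theta) / g = 196^2 * sin(2*72°) / 9.81 = 2302 m

2302 m


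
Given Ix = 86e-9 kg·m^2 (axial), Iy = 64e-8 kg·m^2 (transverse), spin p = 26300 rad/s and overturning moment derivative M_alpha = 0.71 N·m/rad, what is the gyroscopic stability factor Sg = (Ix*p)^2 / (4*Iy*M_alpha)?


Sg = Ix^2 * p^2 / (4 * Iy * M_alpha) = (86e-9)^2 * 26300^2 / (4 * 64e-8 * 0.71) = 2.815

2.815


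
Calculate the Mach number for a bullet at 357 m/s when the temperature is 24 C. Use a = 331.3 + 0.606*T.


a = 331.3 + 0.606*(24) = 345.844 m/s
M = v/a = 357/345.844 = 1.032

1.032


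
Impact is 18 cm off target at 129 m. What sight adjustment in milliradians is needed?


1 mrad subtends 1 cm per 10 m of range, so adj = error_cm / (dist_m / 10) = 18 / (129/10) = 1.395 mrad

1.395 mrad


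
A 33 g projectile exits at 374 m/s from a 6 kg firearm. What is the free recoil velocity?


v_recoil = m_p * v_p / m_gun = 0.033 * 374 / 6 = 2.057 m/s

2.057 m/s


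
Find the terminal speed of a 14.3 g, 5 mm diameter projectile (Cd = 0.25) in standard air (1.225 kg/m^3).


A = pi*(d/2)^2 = pi*(5/2000)^2 = 1.96350e-05 m^2
vt = sqrt(2mg/(Cd*rho*A)) = sqrt(2*0.0143*9.81/(0.25 * 1.225 * 1.96350e-05)) = 216 m/s

216 m/s


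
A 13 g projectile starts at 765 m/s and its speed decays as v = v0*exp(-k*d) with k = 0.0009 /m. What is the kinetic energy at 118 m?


v = v0*exp(-k*d) = 765*exp(-0.0009*118) = 687.922 m/s
E = 0.5*m*v^2 = 0.5*0.013*687.922^2 = 3076 J

3076 J


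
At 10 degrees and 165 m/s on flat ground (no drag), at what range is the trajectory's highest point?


R = v0^2*sin(2*theta)/g = 165^2*sin(2*10°)/9.81 = 949.184 m
apex_dist = R/2 = 949.184/2 = 474.6 m

474.6 m


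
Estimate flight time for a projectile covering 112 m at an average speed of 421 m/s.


t = d/v = 112/421 = 0.266 s

0.266 s


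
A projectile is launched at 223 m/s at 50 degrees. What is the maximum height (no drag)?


H = (v0*sin(theta))^2 / (2g) = (223*sin(50°))^2 / (2*9.81) = 1487 m

1487 m


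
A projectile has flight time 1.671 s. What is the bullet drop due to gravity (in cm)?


drop = 0.5*g*t^2 = 0.5*9.81*1.671^2 = 13.6959 m ≈ 1370 cm

1370 cm


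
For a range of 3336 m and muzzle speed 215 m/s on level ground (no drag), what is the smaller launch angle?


sin(2*theta) = R*g/v0^2 = 3336*9.81/215^2 = 0.707975, theta = arcsin(0.707975)/2 = 22.54°

22.54 degrees


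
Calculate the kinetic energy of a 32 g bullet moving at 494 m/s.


E = 0.5*m*v^2 = 0.5*0.032*494^2 = 3905 J

3905 J


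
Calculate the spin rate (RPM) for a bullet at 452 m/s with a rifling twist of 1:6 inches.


twist_m = 6*0.0254 = 0.1524 m
spin = v/twist = 452/0.1524 = 2965.879 rev/s
RPM = spin*60 = 2965.879*60 ≈ 177953 RPM

177953 RPM


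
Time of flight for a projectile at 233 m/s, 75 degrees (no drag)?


T = 2*v0*sin(theta)/g = 2*233*sin(75°)/9.81 = 45.88 s

45.88 s


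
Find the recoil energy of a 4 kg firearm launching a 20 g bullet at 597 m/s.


v_r = m_p*v_p/m_gun = 0.02*597/4 = 2.985 m/s, E_r = 0.5*m_gun*v_r^2 = 0.5*4*2.985^2 = 17.82 J

17.82 J


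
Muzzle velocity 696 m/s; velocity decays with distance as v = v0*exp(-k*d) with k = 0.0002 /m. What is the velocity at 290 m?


v = v0*exp(-k*d) = 696*exp(-0.0002*290) = 656.8 m/s

656.8 m/s


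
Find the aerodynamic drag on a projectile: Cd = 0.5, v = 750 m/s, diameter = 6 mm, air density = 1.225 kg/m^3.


A = pi*(d/2)^2 = pi*(6/2000)^2 = 2.82743e-05 m^2
Fd = 0.5*Cd*rho*A*v^2 = 0.5*0.5*1.225*2.82743e-05*750^2 = 4.871 N

4.871 N


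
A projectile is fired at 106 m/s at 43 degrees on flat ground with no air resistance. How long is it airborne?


T = 2*v0*sin(theta)/g = 2*106*sin(43°)/9.81 = 14.74 s

14.74 s


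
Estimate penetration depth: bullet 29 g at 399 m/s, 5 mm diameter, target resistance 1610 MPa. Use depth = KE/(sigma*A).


A = pi*(d/2)^2 = pi*(5/2)^2 = 19.635 mm^2
E = 0.5*m*v^2 = 0.5*0.029*399^2 = 2308.41 J
depth = E/(sigma*A) = 2308.41 J / (1610 MPa * 19.635 mm^2) = 2308.41/(1610 * 19.635) m = 0.0730227 m ≈ 73.02 mm

73.02 mm


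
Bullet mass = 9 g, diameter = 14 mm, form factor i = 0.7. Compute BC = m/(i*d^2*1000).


BC = m/(i*d^2*1000) = 9/(0.7 * 14^2 * 1000) = 6.56e-05

6.56e-05


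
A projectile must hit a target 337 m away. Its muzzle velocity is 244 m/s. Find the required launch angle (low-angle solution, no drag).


sin(2*theta) = R*g/v0^2 = 337*9.81/244^2 = 0.0555289, theta = arcsin(0.0555289)/2 = 1.592°

1.592 degrees


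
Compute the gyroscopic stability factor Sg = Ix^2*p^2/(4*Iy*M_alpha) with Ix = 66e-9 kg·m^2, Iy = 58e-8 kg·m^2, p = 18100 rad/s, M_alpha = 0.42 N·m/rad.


Sg = Ix^2 * p^2 / (4 * Iy * M_alpha) = (66e-9)^2 * 18100^2 / (4 * 58e-8 * 0.42) = 1.465

1.465


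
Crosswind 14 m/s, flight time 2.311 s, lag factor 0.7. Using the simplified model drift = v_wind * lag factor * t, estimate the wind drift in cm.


drift = v_wind * lag * t = 14 * 0.7 * 2.311 = 22.6478 m ≈ 2265 cm

2265 cm


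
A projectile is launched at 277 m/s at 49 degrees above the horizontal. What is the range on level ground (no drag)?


R = v0^2 * sin(2*theta) / g = 277^2 * sin(2*49°) / 9.81 = 7745 m

7745 m


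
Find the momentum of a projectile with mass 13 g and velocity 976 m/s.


p = m*v = 0.013*976 = 12.69 kg·m/s

12.69 kg·m/s


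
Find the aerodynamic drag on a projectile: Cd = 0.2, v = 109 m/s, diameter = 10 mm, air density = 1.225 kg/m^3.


A = pi*(d/2)^2 = pi*(10/2000)^2 = 7.85398e-05 m^2
Fd = 0.5*Cd*rho*A*v^2 = 0.5*0.2*1.225*7.85398e-05*109^2 = 0.1143 N

0.1143 N


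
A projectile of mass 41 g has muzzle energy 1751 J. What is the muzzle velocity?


v = sqrt(2*E/m) = sqrt(2*1751/0.041) = 292.3 m/s

292.3 m/s


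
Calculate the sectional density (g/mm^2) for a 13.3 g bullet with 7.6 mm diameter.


SD = m/d^2 = 13.3/7.6^2 = 0.2303 g/mm^2

0.2303 g/mm^2


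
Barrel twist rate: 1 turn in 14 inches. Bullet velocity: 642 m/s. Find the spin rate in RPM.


twist_m = 14*0.0254 = 0.3556 m
spin = v/twist = 642/0.3556 = 1805.399 rev/s
RPM = spin*60 = 1805.399*60 ≈ 108324 RPM

108324 RPM


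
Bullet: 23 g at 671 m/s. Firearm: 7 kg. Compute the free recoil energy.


v_r = m_p*v_p/m_gun = 0.023*671/7 = 2.20471 m/s, E_r = 0.5*m_gun*v_r^2 = 0.5*7*2.20471^2 = 17.01 J

17.01 J


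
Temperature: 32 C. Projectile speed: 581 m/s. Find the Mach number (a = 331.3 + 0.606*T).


a = 331.3 + 0.606*(32) = 350.692 m/s
M = v/a = 581/350.692 = 1.657

1.657


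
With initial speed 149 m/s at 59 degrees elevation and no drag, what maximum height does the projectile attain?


H = (v0*sin(theta))^2 / (2g) = (149*sin(59°))^2 / (2*9.81) = 831.4 m

831.4 m


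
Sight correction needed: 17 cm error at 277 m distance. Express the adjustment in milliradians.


1 mrad subtends 1 cm per 10 m of range, so adj = error_cm / (dist_m / 10) = 17 / (277/10) = 0.6137 mrad

0.6137 mrad


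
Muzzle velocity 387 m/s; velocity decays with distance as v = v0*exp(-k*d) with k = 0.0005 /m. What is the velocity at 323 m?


v = v0*exp(-k*d) = 387*exp(-0.0005*323) = 329.3 m/s

329.3 m/s


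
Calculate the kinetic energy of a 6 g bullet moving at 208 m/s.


E = 0.5*m*v^2 = 0.5*0.006*208^2 = 129.8 J

129.8 J


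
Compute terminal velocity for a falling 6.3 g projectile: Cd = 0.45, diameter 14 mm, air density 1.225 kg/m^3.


A = pi*(d/2)^2 = pi*(14/2000)^2 = 1.53938e-04 m^2
vt = sqrt(2mg/(Cd*rho*A)) = sqrt(2*0.0063*9.81/(0.45 * 1.225 * 1.53938e-04)) = 38.17 m/s

38.17 m/s


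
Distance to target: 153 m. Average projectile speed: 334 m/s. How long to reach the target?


t = d/v = 153/334 = 0.4581 s

0.4581 s


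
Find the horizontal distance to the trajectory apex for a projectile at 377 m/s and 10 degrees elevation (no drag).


R = v0^2*sin(2*theta)/g = 377^2*sin(2*10°)/9.81 = 4955.25 m
apex_dist = R/2 = 4955.25/2 = 2478 m

2478 m


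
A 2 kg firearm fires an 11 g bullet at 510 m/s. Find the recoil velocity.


v_recoil = m_p * v_p / m_gun = 0.011 * 510 / 2 = 2.805 m/s

2.805 m/s


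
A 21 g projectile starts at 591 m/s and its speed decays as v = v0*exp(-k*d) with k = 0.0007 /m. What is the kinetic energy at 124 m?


v = v0*exp(-k*d) = 591*exp(-0.0007*124) = 541.865 m/s
E = 0.5*m*v^2 = 0.5*0.021*541.865^2 = 3083 J

3083 J


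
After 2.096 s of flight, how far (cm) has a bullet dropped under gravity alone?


drop = 0.5*g*t^2 = 0.5*9.81*2.096^2 = 21.5487 m ≈ 2155 cm

2155 cm


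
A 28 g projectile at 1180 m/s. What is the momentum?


p = m*v = 0.028*1180 = 33.04 kg·m/s

33.04 kg·m/s


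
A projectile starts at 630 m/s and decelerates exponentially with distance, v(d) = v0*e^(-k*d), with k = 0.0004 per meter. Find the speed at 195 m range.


v = v0*exp(-k*d) = 630*exp(-0.0004*195) = 582.7 m/s

582.7 m/s


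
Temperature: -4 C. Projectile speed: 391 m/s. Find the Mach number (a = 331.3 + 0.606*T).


a = 331.3 + 0.606*(-4) = 328.876 m/s
M = v/a = 391/328.876 = 1.189

1.189


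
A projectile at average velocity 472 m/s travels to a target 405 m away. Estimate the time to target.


t = d/v = 405/472 = 0.8581 s

0.8581 s


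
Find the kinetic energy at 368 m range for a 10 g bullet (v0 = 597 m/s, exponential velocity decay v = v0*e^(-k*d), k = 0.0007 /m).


v = v0*exp(-k*d) = 597*exp(-0.0007*368) = 461.424 m/s
E = 0.5*m*v^2 = 0.5*0.01*461.424^2 = 1065 J

1065 J


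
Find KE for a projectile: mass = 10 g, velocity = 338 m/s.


E = 0.5*m*v^2 = 0.5*0.01*338^2 = 571.2 J

571.2 J


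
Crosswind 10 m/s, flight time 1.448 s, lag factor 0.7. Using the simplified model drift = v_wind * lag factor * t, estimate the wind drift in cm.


drift = v_wind * lag * t = 10 * 0.7 * 1.448 = 10.136 m ≈ 1014 cm

1014 cm


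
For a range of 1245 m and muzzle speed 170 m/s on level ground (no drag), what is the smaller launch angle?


sin(2*theta) = R*g/v0^2 = 1245*9.81/170^2 = 0.422611, theta = arcsin(0.422611)/2 = 12.5°

12.5 degrees


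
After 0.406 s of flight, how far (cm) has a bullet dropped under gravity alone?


drop = 0.5*g*t^2 = 0.5*9.81*0.406^2 = 0.808521 m ≈ 80.85 cm

80.85 cm


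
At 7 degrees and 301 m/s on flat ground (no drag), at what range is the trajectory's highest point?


R = v0^2*sin(2*theta)/g = 301^2*sin(2*7°)/9.81 = 2234.29 m
apex_dist = R/2 = 2234.29/2 = 1117 m

1117 m


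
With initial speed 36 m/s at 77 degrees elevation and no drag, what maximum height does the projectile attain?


H = (v0*sin(theta))^2 / (2g) = (36*sin(77°))^2 / (2*9.81) = 62.71 m

62.71 m


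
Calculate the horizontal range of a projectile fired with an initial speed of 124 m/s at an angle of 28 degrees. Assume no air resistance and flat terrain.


R = v0^2 * sin(2*theta) / g = 124^2 * sin(2*28°) / 9.81 = 1299 m

1299 m


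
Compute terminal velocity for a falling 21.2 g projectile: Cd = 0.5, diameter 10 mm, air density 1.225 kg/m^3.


A = pi*(d/2)^2 = pi*(10/2000)^2 = 7.85398e-05 m^2
vt = sqrt(2mg/(Cd*rho*A)) = sqrt(2*0.0212*9.81/(0.5 * 1.225 * 7.85398e-05)) = 92.99 m/s

92.99 m/s


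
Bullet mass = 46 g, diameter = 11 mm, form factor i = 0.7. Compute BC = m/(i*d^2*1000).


BC = m/(i*d^2*1000) = 46/(0.7 * 11^2 * 1000) = 0.0005431

0.0005431


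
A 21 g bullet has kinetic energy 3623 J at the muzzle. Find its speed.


v = sqrt(2*E/m) = sqrt(2*3623/0.021) = 587.4 m/s

587.4 m/s


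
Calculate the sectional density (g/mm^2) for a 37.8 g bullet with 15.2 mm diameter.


SD = m/d^2 = 37.8/15.2^2 = 0.1636 g/mm^2

0.1636 g/mm^2


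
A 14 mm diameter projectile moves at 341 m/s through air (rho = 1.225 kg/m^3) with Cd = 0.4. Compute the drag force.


A = pi*(d/2)^2 = pi*(14/2000)^2 = 1.53938e-04 m^2
Fd = 0.5*Cd*rho*A*v^2 = 0.5*0.4*1.225*1.53938e-04*341^2 = 4.386 N

4.386 N


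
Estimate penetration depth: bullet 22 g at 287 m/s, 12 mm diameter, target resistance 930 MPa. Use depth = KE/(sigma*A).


A = pi*(d/2)^2 = pi*(12/2)^2 = 113.097 mm^2
E = 0.5*m*v^2 = 0.5*0.022*287^2 = 906.059 J
depth = E/(sigma*A) = 906.059 J / (930 MPa * 113.097 mm^2) = 906.059/(930 * 113.097) m = 0.00861432 m ≈ 8.614 mm

8.614 mm


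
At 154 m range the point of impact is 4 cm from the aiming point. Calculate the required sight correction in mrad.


1 mrad subtends 1 cm per 10 m of range, so adj = error_cm / (dist_m / 10) = 4 / (154/10) = 0.2597 mrad

0.2597 mrad


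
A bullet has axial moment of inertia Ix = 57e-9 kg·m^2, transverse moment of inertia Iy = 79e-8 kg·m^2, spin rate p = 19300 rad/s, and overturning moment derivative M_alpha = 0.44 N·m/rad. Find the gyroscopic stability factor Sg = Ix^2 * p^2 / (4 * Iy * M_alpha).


Sg = Ix^2 * p^2 / (4 * Iy * M_alpha) = (57e-9)^2 * 19300^2 / (4 * 79e-8 * 0.44) = 0.8704

0.8704


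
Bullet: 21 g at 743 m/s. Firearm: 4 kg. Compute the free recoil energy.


v_r = m_p*v_p/m_gun = 0.021*743/4 = 3.90075 m/s, E_r = 0.5*m_gun*v_r^2 = 0.5*4*3.90075^2 = 30.43 J

30.43 J


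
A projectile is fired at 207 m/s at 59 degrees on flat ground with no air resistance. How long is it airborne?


T = 2*v0*sin(theta)/g = 2*207*sin(59°)/9.81 = 36.17 s

36.17 s


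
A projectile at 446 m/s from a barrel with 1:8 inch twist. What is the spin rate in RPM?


twist_m = 8*0.0254 = 0.2032 m
spin = v/twist = 446/0.2032 = 2194.882 rev/s
RPM = spin*60 = 2194.882*60 ≈ 131693 RPM

131693 RPM


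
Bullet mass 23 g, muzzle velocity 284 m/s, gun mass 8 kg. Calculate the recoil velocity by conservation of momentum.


v_recoil = m_p * v_p / m_gun = 0.023 * 284 / 8 = 0.8165 m/s

0.8165 m/s


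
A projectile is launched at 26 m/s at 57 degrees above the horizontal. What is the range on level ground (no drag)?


R = v0^2 * sin(2*theta) / g = 26^2 * sin(2*57°) / 9.81 = 62.95 m

62.95 m


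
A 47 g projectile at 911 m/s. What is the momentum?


p = m*v = 0.047*911 = 42.82 kg·m/s

42.82 kg·m/s


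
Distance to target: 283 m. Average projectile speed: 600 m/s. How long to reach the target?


t = d/v = 283/600 = 0.4717 s

0.4717 s


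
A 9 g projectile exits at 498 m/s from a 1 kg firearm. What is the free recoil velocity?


v_recoil = m_p * v_p / m_gun = 0.009 * 498 / 1 = 4.482 m/s

4.482 m/s


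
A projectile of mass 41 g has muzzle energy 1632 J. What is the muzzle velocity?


v = sqrt(2*E/m) = sqrt(2*1632/0.041) = 282.2 m/s

282.2 m/s


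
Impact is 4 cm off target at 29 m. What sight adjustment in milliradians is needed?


1 mrad subtends 1 cm per 10 m of range, so adj = error_cm / (dist_m / 10) = 4 / (29/10) = 1.379 mrad

1.379 mrad


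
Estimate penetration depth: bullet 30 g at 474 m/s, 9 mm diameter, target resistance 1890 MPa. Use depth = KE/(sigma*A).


A = pi*(d/2)^2 = pi*(9/2)^2 = 63.6173 mm^2
E = 0.5*m*v^2 = 0.5*0.03*474^2 = 3370.14 J
depth = E/(sigma*A) = 3370.14 J / (1890 MPa * 63.6173 mm^2) = 3370.14/(1890 * 63.6173) m = 0.0280292 m ≈ 28.03 mm

28.03 mm


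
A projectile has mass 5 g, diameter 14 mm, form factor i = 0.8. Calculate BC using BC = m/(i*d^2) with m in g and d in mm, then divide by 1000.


BC = m/(i*d^2*1000) = 5/(0.8 * 14^2 * 1000) = 3.189e-05

3.189e-05


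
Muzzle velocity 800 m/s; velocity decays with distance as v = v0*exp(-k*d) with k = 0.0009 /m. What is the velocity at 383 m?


v = v0*exp(-k*d) = 800*exp(-0.0009*383) = 566.7 m/s

566.7 m/s


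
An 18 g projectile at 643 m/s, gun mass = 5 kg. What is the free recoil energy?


v_r = m_p*v_p/m_gun = 0.018*643/5 = 2.3148 m/s, E_r = 0.5*m_gun*v_r^2 = 0.5*5*2.3148^2 = 13.4 J

13.4 J


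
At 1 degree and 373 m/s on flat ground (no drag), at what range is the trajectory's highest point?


R = v0^2*sin(2*theta)/g = 373^2*sin(2*1°)/9.81 = 494.957 m
apex_dist = R/2 = 494.957/2 = 247.5 m

247.5 m


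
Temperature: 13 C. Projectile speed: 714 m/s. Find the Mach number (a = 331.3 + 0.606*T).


a = 331.3 + 0.606*(13) = 339.178 m/s
M = v/a = 714/339.178 = 2.105

2.105


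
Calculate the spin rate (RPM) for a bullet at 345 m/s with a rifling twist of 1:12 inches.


twist_m = 12*0.0254 = 0.3048 m
spin = v/twist = 345/0.3048 = 1131.89 rev/s
RPM = spin*60 = 1131.89*60 ≈ 67913 RPM

67913 RPM


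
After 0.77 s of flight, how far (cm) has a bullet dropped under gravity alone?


drop = 0.5*g*t^2 = 0.5*9.81*0.77^2 = 2.90817 m ≈ 290.8 cm

290.8 cm


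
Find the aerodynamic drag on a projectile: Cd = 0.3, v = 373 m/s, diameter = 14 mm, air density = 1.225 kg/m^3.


A = pi*(d/2)^2 = pi*(14/2000)^2 = 1.53938e-04 m^2
Fd = 0.5*Cd*rho*A*v^2 = 0.5*0.3*1.225*1.53938e-04*373^2 = 3.935 N

3.935 N


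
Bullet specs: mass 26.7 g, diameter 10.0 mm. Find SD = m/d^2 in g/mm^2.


SD = m/d^2 = 26.7/10.0^2 = 0.267 g/mm^2

0.267 g/mm^2


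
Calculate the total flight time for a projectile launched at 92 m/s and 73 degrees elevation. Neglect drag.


T = 2*v0*sin(theta)/g = 2*92*sin(73°)/9.81 = 17.94 s

17.94 s


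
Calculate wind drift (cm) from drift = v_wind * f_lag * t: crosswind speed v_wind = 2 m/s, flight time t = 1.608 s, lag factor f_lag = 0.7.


drift = v_wind * lag * t = 2 * 0.7 * 1.608 = 2.2512 m ≈ 225.1 cm

225.1 cm


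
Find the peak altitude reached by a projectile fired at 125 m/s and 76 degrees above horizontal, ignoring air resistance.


H = (v0*sin(theta))^2 / (2g) = (125*sin(76°))^2 / (2*9.81) = 749.8 m

749.8 m


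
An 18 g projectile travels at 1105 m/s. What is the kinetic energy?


E = 0.5*m*v^2 = 0.5*0.018*1105^2 = 10989 J

10989 J


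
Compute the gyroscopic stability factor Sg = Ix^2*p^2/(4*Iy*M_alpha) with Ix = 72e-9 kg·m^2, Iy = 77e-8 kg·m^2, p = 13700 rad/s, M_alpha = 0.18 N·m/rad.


Sg = Ix^2 * p^2 / (4 * Iy * M_alpha) = (72e-9)^2 * 13700^2 / (4 * 77e-8 * 0.18) = 1.755

1.755


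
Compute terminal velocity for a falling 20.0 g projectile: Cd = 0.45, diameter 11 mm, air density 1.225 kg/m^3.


A = pi*(d/2)^2 = pi*(11/2000)^2 = 9.50332e-05 m^2
vt = sqrt(2mg/(Cd*rho*A)) = sqrt(2*0.02*9.81/(0.45 * 1.225 * 9.50332e-05)) = 86.55 m/s

86.55 m/s
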